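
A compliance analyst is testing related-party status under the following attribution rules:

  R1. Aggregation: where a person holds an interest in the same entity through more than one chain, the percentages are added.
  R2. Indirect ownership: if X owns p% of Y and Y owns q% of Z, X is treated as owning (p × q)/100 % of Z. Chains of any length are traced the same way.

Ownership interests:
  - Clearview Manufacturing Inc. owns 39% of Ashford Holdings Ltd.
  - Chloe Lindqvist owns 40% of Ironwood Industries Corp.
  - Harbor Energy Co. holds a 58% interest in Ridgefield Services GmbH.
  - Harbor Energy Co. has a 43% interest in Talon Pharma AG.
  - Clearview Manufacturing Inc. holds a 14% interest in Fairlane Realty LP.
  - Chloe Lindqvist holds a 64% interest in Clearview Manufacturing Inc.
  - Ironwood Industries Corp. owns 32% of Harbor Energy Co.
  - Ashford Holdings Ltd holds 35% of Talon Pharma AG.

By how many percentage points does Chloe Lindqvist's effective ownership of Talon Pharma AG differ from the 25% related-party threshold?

10.76

Chain via Ironwood Industries Corp. → Harbor Energy Co. (R2): 40% × 32% × 43% = 5.504% of Talon Pharma AG.
Chain via Clearview Manufacturing Inc. → Ashford Holdings Ltd (R2): 64% × 39% × 35% = 8.736% of Talon Pharma AG.
Aggregating (R1): 5.504% + 8.736% = 14.24%.
14.24% falls short of the 25% threshold by 10.76 percentage points.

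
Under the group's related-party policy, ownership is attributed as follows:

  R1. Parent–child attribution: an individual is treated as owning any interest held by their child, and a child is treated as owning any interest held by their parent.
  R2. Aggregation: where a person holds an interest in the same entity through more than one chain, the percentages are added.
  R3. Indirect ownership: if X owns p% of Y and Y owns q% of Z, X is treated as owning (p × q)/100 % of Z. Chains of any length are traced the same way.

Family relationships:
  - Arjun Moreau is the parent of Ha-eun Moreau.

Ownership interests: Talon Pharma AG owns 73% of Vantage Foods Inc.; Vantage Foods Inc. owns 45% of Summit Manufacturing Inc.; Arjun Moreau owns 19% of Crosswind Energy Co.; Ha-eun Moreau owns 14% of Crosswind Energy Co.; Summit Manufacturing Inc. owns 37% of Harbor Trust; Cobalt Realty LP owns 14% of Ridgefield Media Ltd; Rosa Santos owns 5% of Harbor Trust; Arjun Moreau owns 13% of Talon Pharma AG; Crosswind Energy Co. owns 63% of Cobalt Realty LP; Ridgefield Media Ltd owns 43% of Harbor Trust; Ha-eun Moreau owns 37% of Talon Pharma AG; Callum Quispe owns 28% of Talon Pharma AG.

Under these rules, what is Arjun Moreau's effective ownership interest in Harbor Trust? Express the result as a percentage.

7.328808%

By parent–child attribution (R1), Arjun Moreau is treated as also owning Ha-eun Moreau's interest in Crosswind Energy Co, giving 19% + 14% = 33%.
By parent–child attribution (R1), Arjun Moreau is treated as also owning Ha-eun Moreau's interest in Talon Pharma AG, giving 13% + 37% = 50%.
Chain via Crosswind Energy Co. → Cobalt Realty LP → Ridgefield Media Ltd (R3): 33% × 63% × 14% × 43% = 1.251558% of Harbor Trust.
Chain via Talon Pharma AG → Vantage Foods Inc. → Summit Manufacturing Inc. (R3): 50% × 73% × 45% × 37% = 6.07725% of Harbor Trust.
Aggregating (R2): 1.251558% + 6.07725% = 7.328808%.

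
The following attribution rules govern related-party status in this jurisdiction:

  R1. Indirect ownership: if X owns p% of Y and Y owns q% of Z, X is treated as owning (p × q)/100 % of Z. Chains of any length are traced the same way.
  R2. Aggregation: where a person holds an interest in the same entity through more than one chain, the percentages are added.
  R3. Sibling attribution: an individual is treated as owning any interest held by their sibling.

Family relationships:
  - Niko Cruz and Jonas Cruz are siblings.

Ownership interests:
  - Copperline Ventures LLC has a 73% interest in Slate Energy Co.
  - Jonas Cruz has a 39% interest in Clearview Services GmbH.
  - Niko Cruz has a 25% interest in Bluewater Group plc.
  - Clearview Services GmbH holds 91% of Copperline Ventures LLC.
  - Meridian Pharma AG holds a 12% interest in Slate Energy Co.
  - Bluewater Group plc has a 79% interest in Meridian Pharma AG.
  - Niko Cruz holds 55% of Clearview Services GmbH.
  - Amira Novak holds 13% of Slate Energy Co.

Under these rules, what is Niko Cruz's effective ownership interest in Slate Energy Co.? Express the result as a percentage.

64.8142%

By sibling attribution (R3), Niko Cruz is treated as also owning Jonas Cruz's interest in Clearview Services GmbH, giving 55% + 39% = 94%.
Chain via Clearview Services GmbH → Copperline Ventures LLC (R1): 94% × 91% × 73% = 62.4442% of Slate Energy Co.
Chain via Bluewater Group plc → Meridian Pharma AG (R1): 25% × 79% × 12% = 2.37% of Slate Energy Co.
Aggregating (R2): 62.4442% + 2.37% = 64.8142%.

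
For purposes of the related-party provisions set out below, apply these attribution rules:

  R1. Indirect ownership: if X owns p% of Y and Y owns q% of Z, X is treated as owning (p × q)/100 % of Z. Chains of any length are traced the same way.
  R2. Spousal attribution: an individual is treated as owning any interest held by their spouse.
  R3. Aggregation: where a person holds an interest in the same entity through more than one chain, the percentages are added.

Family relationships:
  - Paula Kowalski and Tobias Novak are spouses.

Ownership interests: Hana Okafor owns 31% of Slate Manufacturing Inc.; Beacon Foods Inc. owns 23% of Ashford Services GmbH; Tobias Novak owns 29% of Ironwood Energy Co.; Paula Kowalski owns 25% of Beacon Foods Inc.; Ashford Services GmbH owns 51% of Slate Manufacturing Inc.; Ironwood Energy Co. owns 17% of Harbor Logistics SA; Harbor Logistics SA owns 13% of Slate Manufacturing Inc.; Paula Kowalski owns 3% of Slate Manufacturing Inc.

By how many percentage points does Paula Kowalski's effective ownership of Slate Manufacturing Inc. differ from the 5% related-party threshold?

By spousal attribution (R2), Paula Kowalski is treated as owning Tobias Novak's 29% interest in Ironwood Energy Co.
Chain via Beacon Foods Inc. → Ashford Services GmbH (R1): 25% × 23% × 51% = 2.9325% of Slate Manufacturing Inc.
Direct interest in Slate Manufacturing Inc: 3%.
Chain via Ironwood Energy Co. → Harbor Logistics SA (R1): 29% × 17% × 13% = 0.6409% of Slate Manufacturing Inc.
Aggregating (R3): 2.9325% + 3% + 0.6409% = 6.5734%.
6.5734% exceeds the 5% threshold by 1.5734 percentage points.

1.5734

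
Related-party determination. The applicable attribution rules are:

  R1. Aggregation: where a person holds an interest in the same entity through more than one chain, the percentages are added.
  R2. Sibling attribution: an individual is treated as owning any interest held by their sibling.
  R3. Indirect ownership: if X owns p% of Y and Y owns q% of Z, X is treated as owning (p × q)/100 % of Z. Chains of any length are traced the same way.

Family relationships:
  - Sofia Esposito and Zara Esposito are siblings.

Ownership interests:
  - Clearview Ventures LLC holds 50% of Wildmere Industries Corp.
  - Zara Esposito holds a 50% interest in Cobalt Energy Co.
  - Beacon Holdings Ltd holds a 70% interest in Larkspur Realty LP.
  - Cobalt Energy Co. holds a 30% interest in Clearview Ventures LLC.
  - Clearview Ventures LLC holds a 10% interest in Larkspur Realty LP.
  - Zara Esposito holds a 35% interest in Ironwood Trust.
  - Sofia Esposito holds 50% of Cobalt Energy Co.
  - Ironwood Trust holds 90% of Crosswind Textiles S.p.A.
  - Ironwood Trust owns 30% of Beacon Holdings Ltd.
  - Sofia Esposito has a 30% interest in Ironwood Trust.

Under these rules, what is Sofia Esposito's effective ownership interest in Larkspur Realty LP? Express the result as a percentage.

By sibling attribution (R2), Sofia Esposito is treated as also owning Zara Esposito's interest in Cobalt Energy Co, giving 50% + 50% = 100%.
By sibling attribution (R2), Sofia Esposito is treated as also owning Zara Esposito's interest in Ironwood Trust, giving 30% + 35% = 65%.
Chain via Cobalt Energy Co. → Clearview Ventures LLC (R3): 100% × 30% × 10% = 3% of Larkspur Realty LP.
Chain via Ironwood Trust → Beacon Holdings Ltd (R3): 65% × 30% × 70% = 13.65% of Larkspur Realty LP.
Aggregating (R1): 3% + 13.65% = 16.65%.

16.65%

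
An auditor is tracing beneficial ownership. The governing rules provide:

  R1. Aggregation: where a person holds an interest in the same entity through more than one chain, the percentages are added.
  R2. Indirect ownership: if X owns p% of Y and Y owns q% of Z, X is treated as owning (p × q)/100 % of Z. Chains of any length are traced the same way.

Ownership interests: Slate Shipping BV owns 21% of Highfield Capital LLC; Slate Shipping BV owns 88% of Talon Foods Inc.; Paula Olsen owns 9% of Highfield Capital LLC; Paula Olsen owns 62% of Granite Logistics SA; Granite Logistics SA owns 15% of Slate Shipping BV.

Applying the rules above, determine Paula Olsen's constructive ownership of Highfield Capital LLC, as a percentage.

10.953%

Chain via Granite Logistics SA → Slate Shipping BV (R2): 62% × 15% × 21% = 1.953% of Highfield Capital LLC.
Direct interest in Highfield Capital LLC: 9%.
Aggregating (R1): 1.953% + 9% = 10.953%.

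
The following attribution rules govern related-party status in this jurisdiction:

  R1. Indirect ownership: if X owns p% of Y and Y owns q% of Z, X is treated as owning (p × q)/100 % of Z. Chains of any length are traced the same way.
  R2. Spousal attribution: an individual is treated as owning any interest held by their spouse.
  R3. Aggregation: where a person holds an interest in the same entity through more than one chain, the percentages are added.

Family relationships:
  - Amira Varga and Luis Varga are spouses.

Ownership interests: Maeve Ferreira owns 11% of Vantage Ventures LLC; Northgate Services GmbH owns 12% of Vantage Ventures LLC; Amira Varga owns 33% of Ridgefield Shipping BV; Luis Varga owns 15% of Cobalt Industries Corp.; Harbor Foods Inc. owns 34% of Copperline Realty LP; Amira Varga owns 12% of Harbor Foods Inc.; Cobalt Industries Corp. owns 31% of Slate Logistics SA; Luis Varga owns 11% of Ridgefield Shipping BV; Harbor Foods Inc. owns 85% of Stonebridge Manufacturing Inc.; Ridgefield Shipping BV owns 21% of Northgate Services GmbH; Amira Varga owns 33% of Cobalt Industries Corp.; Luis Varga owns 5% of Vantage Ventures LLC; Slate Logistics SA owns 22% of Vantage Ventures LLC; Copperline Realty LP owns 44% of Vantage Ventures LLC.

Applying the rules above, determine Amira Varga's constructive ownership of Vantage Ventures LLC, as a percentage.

By spousal attribution (R2), Amira Varga is treated as also owning Luis Varga's interest in Cobalt Industries Corp, giving 33% + 15% = 48%.
By spousal attribution (R2), Amira Varga is treated as also owning Luis Varga's interest in Ridgefield Shipping BV, giving 33% + 11% = 44%.
By spousal attribution (R2), Amira Varga is treated as owning Luis Varga's 5% interest in Vantage Ventures LLC.
Chain via Cobalt Industries Corp. → Slate Logistics SA (R1): 48% × 31% × 22% = 3.2736% of Vantage Ventures LLC.
Chain via Ridgefield Shipping BV → Northgate Services GmbH (R1): 44% × 21% × 12% = 1.1088% of Vantage Ventures LLC.
Chain via Harbor Foods Inc. → Copperline Realty LP (R1): 12% × 34% × 44% = 1.7952% of Vantage Ventures LLC.
Direct interest in Vantage Ventures LLC: 5%.
Aggregating (R3): 3.2736% + 1.1088% + 1.7952% + 5% = 11.1776%.

11.1776%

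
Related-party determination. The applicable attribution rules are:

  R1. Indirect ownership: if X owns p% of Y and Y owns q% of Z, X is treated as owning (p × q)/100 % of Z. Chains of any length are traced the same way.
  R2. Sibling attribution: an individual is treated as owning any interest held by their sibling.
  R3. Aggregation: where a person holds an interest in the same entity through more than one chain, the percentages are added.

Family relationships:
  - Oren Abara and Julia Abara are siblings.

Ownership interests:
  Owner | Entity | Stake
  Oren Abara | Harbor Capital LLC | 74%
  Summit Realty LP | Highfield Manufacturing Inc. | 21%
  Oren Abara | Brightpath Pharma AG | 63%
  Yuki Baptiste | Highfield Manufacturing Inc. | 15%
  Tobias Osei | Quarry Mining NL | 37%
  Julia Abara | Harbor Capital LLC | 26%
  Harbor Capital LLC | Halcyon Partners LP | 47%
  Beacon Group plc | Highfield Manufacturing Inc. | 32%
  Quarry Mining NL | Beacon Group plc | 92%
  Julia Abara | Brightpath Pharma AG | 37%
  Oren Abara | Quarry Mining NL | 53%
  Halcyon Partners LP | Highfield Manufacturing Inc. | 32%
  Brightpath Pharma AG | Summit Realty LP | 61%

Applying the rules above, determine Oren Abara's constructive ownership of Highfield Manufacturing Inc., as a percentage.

43.4532%

By sibling attribution (R2), Oren Abara is treated as also owning Julia Abara's interest in Brightpath Pharma AG, giving 63% + 37% = 100%.
By sibling attribution (R2), Oren Abara is treated as also owning Julia Abara's interest in Harbor Capital LLC, giving 74% + 26% = 100%.
Chain via Quarry Mining NL → Beacon Group plc (R1): 53% × 92% × 32% = 15.6032% of Highfield Manufacturing Inc.
Chain via Brightpath Pharma AG → Summit Realty LP (R1): 100% × 61% × 21% = 12.81% of Highfield Manufacturing Inc.
Chain via Harbor Capital LLC → Halcyon Partners LP (R1): 100% × 47% × 32% = 15.04% of Highfield Manufacturing Inc.
Aggregating (R3): 15.6032% + 12.81% + 15.04% = 43.4532%.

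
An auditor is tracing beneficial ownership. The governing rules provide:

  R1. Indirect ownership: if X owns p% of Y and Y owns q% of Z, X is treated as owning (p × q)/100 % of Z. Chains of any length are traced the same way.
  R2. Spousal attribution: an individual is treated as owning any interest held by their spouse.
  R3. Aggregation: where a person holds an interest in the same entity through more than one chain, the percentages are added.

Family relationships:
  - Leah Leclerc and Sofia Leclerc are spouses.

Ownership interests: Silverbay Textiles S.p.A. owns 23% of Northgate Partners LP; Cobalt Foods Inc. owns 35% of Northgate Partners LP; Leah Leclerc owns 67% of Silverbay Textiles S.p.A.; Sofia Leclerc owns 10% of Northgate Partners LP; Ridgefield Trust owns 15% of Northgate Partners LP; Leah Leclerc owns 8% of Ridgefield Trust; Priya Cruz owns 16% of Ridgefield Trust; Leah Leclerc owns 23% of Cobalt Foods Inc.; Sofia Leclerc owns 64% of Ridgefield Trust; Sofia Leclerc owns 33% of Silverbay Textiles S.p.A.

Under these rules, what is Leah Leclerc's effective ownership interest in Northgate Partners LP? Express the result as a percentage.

51.85%

By spousal attribution (R2), Leah Leclerc is treated as also owning Sofia Leclerc's interest in Silverbay Textiles S.p.A, giving 67% + 33% = 100%.
By spousal attribution (R2), Leah Leclerc is treated as also owning Sofia Leclerc's interest in Ridgefield Trust, giving 8% + 64% = 72%.
By spousal attribution (R2), Leah Leclerc is treated as owning Sofia Leclerc's 10% interest in Northgate Partners LP.
Chain via Cobalt Foods Inc. (R1): 23% × 35% = 8.05% of Northgate Partners LP.
Chain via Silverbay Textiles S.p.A. (R1): 100% × 23% = 23% of Northgate Partners LP.
Chain via Ridgefield Trust (R1): 72% × 15% = 10.8% of Northgate Partners LP.
Direct interest in Northgate Partners LP: 10%.
Aggregating (R3): 8.05% + 23% + 10.8% + 10% = 51.85%.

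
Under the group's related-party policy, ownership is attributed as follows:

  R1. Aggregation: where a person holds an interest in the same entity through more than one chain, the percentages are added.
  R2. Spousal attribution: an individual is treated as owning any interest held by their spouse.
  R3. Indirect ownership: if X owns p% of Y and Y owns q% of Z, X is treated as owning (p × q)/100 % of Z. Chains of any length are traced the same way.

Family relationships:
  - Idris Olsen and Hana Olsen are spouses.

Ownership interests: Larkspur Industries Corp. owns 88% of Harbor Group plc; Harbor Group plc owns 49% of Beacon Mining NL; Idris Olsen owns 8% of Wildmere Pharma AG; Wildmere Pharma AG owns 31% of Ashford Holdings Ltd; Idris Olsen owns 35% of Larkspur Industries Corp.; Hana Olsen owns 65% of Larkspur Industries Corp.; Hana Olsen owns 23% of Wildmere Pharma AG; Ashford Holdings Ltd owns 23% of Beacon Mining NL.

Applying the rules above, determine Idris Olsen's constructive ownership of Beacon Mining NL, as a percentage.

By spousal attribution (R2), Idris Olsen is treated as also owning Hana Olsen's interest in Larkspur Industries Corp, giving 35% + 65% = 100%.
By spousal attribution (R2), Idris Olsen is treated as also owning Hana Olsen's interest in Wildmere Pharma AG, giving 8% + 23% = 31%.
Chain via Larkspur Industries Corp. → Harbor Group plc (R3): 100% × 88% × 49% = 43.12% of Beacon Mining NL.
Chain via Wildmere Pharma AG → Ashford Holdings Ltd (R3): 31% × 31% × 23% = 2.2103% of Beacon Mining NL.
Aggregating (R1): 43.12% + 2.2103% = 45.3303%.

45.3303%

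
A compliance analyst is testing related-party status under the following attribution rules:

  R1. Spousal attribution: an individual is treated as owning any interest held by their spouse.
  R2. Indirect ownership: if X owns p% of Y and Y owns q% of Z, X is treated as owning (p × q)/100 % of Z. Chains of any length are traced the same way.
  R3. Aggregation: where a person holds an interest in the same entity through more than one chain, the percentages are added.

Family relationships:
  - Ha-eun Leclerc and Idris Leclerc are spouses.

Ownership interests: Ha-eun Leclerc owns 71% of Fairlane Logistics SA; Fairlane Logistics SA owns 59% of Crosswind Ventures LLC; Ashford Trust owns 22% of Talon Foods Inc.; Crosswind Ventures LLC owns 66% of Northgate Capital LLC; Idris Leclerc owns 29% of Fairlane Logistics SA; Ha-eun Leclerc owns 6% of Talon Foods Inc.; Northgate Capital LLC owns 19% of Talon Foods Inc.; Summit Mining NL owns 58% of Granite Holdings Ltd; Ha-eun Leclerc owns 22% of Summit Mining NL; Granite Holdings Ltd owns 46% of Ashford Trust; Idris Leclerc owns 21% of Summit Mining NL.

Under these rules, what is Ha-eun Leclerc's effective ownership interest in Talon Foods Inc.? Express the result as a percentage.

15.922528%

By spousal attribution (R1), Ha-eun Leclerc is treated as also owning Idris Leclerc's interest in Summit Mining NL, giving 22% + 21% = 43%.
By spousal attribution (R1), Ha-eun Leclerc is treated as also owning Idris Leclerc's interest in Fairlane Logistics SA, giving 71% + 29% = 100%.
Chain via Summit Mining NL → Granite Holdings Ltd → Ashford Trust (R2): 43% × 58% × 46% × 22% = 2.523928% of Talon Foods Inc.
Chain via Fairlane Logistics SA → Crosswind Ventures LLC → Northgate Capital LLC (R2): 100% × 59% × 66% × 19% = 7.3986% of Talon Foods Inc.
Direct interest in Talon Foods Inc: 6%.
Aggregating (R3): 2.523928% + 7.3986% + 6% = 15.922528%.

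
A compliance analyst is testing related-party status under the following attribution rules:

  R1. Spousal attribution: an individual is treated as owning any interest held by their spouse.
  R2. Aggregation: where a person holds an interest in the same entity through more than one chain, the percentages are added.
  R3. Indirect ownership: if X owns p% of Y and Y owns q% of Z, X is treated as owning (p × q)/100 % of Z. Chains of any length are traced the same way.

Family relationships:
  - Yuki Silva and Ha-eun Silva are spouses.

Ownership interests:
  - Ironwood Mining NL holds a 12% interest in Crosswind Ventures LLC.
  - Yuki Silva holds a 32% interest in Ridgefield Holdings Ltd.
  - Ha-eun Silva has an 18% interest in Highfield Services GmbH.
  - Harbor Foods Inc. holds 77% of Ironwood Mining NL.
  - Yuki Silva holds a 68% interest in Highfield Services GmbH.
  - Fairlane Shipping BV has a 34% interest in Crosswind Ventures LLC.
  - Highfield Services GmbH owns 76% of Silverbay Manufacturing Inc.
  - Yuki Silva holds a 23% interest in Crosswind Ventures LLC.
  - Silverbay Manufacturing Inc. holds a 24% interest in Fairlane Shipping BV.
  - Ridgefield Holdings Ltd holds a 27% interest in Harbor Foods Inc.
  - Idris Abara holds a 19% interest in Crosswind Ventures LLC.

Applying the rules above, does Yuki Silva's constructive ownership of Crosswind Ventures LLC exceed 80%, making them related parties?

No

By spousal attribution (R1), Yuki Silva is treated as also owning Ha-eun Silva's interest in Highfield Services GmbH, giving 68% + 18% = 86%.
Chain via Highfield Services GmbH → Silverbay Manufacturing Inc. → Fairlane Shipping BV (R3): 86% × 76% × 24% × 34% = 5.333376% of Crosswind Ventures LLC.
Chain via Ridgefield Holdings Ltd → Harbor Foods Inc. → Ironwood Mining NL (R3): 32% × 27% × 77% × 12% = 0.798336% of Crosswind Ventures LLC.
Direct interest in Crosswind Ventures LLC: 23%.
Aggregating (R2): 5.333376% + 0.798336% + 23% = 29.131712%.
29.131712% does not exceed the 80% threshold, so Yuki is not a related party to Crosswind Ventures LLC.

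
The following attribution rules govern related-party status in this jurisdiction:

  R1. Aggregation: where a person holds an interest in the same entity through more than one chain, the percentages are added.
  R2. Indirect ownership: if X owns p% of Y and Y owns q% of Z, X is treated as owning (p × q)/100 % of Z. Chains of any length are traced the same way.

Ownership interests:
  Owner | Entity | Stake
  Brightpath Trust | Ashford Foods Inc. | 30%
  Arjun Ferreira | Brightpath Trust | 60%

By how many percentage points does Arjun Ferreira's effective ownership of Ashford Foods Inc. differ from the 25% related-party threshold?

Chain via Brightpath Trust (R2): 60% × 30% = 18% of Ashford Foods Inc.
18% falls short of the 25% threshold by 7 percentage points.

7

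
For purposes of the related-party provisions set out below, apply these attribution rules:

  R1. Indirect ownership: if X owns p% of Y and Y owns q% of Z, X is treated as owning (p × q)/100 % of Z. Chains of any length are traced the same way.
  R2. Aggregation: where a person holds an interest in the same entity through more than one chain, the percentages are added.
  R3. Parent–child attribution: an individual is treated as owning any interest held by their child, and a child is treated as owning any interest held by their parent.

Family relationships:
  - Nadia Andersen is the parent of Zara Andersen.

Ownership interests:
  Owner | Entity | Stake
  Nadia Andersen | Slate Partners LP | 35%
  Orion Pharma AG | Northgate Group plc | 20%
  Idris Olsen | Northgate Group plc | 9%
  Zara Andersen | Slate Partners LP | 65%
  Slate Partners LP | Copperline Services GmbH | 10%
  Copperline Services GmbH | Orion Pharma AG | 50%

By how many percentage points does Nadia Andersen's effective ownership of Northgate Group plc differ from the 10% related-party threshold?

By parent–child attribution (R3), Nadia Andersen is treated as also owning Zara Andersen's interest in Slate Partners LP, giving 35% + 65% = 100%.
Chain via Slate Partners LP → Copperline Services GmbH → Orion Pharma AG (R1): 100% × 10% × 50% × 20% = 1% of Northgate Group plc.
1% falls short of the 10% threshold by 9 percentage points.

9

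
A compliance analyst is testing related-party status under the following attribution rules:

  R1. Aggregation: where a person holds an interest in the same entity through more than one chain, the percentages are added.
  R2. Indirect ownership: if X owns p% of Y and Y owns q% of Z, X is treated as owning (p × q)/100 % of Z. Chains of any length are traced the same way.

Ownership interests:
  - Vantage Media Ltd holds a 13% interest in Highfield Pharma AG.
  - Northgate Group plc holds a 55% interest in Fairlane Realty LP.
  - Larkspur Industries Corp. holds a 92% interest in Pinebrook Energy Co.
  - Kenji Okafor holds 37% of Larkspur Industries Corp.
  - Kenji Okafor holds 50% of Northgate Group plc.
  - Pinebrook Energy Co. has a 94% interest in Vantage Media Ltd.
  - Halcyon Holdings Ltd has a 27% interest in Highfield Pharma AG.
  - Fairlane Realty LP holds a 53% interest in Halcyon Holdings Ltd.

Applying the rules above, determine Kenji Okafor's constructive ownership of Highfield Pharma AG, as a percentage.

Chain via Northgate Group plc → Fairlane Realty LP → Halcyon Holdings Ltd (R2): 50% × 55% × 53% × 27% = 3.93525% of Highfield Pharma AG.
Chain via Larkspur Industries Corp. → Pinebrook Energy Co. → Vantage Media Ltd (R2): 37% × 92% × 94% × 13% = 4.159688% of Highfield Pharma AG.
Aggregating (R1): 3.93525% + 4.159688% = 8.094938%.

8.094938%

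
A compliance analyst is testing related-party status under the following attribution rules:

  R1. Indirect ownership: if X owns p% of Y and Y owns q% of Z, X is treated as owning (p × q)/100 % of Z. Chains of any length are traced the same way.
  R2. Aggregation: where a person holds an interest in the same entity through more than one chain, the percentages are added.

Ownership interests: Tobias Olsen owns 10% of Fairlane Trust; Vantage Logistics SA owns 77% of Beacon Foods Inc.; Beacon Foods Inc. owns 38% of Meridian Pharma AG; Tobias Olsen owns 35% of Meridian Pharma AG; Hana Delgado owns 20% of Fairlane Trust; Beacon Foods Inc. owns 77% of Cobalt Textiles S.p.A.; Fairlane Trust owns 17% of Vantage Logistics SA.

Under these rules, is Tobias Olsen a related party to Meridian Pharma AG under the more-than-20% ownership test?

Chain via Fairlane Trust → Vantage Logistics SA → Beacon Foods Inc. (R1): 10% × 17% × 77% × 38% = 0.49742% of Meridian Pharma AG.
Direct interest in Meridian Pharma AG: 35%.
Aggregating (R2): 0.49742% + 35% = 35.49742%.
35.49742% exceeds the 20% threshold, so Tobias is a related party to Meridian Pharma AG.

Yes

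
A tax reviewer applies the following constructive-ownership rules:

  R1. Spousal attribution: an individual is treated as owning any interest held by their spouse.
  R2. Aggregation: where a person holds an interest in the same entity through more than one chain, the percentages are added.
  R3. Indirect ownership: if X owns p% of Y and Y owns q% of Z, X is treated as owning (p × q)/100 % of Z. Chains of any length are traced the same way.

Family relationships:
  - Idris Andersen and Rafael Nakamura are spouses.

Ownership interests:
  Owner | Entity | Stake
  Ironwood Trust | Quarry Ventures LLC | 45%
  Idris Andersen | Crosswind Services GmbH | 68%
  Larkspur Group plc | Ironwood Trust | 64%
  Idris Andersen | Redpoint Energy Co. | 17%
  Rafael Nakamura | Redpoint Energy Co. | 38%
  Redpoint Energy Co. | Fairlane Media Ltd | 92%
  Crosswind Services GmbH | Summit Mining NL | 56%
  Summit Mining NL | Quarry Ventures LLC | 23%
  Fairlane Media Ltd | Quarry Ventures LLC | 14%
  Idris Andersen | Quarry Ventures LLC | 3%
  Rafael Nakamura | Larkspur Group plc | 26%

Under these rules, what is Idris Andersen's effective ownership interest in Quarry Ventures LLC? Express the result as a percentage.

26.3304%

By spousal attribution (R1), Idris Andersen is treated as also owning Rafael Nakamura's interest in Redpoint Energy Co, giving 17% + 38% = 55%.
By spousal attribution (R1), Idris Andersen is treated as owning Rafael Nakamura's 26% interest in Larkspur Group plc.
Chain via Redpoint Energy Co. → Fairlane Media Ltd (R3): 55% × 92% × 14% = 7.084% of Quarry Ventures LLC.
Chain via Crosswind Services GmbH → Summit Mining NL (R3): 68% × 56% × 23% = 8.7584% of Quarry Ventures LLC.
Direct interest in Quarry Ventures LLC: 3%.
Chain via Larkspur Group plc → Ironwood Trust (R3): 26% × 64% × 45% = 7.488% of Quarry Ventures LLC.
Aggregating (R2): 7.084% + 8.7584% + 3% + 7.488% = 26.3304%.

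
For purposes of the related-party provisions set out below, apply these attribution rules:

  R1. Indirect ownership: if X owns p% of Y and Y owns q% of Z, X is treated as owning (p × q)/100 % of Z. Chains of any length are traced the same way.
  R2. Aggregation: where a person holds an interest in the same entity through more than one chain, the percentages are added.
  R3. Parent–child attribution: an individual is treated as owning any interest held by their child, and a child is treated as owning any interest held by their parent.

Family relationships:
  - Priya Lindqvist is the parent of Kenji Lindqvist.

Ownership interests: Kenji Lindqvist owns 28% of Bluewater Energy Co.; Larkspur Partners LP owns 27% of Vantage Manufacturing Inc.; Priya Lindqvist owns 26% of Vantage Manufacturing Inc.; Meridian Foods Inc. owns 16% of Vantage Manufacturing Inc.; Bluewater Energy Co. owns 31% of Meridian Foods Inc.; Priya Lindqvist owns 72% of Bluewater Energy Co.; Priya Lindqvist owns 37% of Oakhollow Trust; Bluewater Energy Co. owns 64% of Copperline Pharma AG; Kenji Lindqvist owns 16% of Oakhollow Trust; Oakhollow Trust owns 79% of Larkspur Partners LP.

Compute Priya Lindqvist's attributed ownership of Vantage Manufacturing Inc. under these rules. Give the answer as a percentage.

42.2649%

By parent–child attribution (R3), Priya Lindqvist is treated as also owning Kenji Lindqvist's interest in Oakhollow Trust, giving 37% + 16% = 53%.
By parent–child attribution (R3), Priya Lindqvist is treated as also owning Kenji Lindqvist's interest in Bluewater Energy Co, giving 72% + 28% = 100%.
Chain via Oakhollow Trust → Larkspur Partners LP (R1): 53% × 79% × 27% = 11.3049% of Vantage Manufacturing Inc.
Chain via Bluewater Energy Co. → Meridian Foods Inc. (R1): 100% × 31% × 16% = 4.96% of Vantage Manufacturing Inc.
Direct interest in Vantage Manufacturing Inc: 26%.
Aggregating (R2): 11.3049% + 4.96% + 26% = 42.2649%.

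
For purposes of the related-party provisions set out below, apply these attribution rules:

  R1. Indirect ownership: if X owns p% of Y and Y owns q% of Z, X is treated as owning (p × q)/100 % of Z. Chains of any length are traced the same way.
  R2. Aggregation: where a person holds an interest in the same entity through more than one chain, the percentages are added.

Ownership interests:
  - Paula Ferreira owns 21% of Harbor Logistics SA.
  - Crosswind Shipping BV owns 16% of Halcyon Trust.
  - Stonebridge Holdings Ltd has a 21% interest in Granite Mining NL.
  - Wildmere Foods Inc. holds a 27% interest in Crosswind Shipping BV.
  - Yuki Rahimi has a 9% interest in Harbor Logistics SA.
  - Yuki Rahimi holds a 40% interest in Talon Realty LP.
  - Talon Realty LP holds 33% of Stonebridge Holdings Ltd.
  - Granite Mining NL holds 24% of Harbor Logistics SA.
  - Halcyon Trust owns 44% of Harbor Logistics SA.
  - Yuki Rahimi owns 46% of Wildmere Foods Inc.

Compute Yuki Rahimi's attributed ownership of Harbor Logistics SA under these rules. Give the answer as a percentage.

Chain via Wildmere Foods Inc. → Crosswind Shipping BV → Halcyon Trust (R1): 46% × 27% × 16% × 44% = 0.874368% of Harbor Logistics SA.
Chain via Talon Realty LP → Stonebridge Holdings Ltd → Granite Mining NL (R1): 40% × 33% × 21% × 24% = 0.66528% of Harbor Logistics SA.
Direct interest in Harbor Logistics SA: 9%.
Aggregating (R2): 0.874368% + 0.66528% + 9% = 10.539648%.

10.539648%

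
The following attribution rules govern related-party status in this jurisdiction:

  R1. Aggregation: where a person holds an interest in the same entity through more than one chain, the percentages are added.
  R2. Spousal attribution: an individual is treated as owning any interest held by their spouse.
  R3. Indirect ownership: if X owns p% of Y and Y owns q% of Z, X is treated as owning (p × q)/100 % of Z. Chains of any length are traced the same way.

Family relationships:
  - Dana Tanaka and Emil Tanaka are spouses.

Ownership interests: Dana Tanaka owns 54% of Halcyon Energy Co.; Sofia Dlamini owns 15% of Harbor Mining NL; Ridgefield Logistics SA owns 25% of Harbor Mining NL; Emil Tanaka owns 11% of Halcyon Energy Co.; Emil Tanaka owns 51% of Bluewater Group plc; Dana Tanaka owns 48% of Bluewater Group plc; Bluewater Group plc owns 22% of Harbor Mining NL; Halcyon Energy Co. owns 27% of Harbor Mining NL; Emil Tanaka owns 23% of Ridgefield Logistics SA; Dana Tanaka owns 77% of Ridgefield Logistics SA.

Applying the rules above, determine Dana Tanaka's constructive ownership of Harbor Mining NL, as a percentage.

64.33%

By spousal attribution (R2), Dana Tanaka is treated as also owning Emil Tanaka's interest in Bluewater Group plc, giving 48% + 51% = 99%.
By spousal attribution (R2), Dana Tanaka is treated as also owning Emil Tanaka's interest in Halcyon Energy Co, giving 54% + 11% = 65%.
By spousal attribution (R2), Dana Tanaka is treated as also owning Emil Tanaka's interest in Ridgefield Logistics SA, giving 77% + 23% = 100%.
Chain via Bluewater Group plc (R3): 99% × 22% = 21.78% of Harbor Mining NL.
Chain via Halcyon Energy Co. (R3): 65% × 27% = 17.55% of Harbor Mining NL.
Chain via Ridgefield Logistics SA (R3): 100% × 25% = 25% of Harbor Mining NL.
Aggregating (R1): 21.78% + 17.55% + 25% = 64.33%.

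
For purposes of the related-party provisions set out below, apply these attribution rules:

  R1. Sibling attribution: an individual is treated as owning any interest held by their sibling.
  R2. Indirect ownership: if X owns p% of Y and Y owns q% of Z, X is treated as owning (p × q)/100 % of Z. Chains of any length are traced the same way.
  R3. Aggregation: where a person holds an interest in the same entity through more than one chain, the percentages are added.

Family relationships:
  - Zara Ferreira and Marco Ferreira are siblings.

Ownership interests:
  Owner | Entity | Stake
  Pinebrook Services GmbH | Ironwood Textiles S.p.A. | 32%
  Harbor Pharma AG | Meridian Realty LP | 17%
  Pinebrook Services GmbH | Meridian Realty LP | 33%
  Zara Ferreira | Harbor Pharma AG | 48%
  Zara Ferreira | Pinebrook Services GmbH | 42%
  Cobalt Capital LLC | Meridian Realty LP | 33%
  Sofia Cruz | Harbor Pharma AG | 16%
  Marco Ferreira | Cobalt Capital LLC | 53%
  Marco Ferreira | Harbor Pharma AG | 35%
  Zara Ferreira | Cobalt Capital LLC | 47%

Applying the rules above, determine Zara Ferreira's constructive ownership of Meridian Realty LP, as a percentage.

60.97%

By sibling attribution (R1), Zara Ferreira is treated as also owning Marco Ferreira's interest in Cobalt Capital LLC, giving 47% + 53% = 100%.
By sibling attribution (R1), Zara Ferreira is treated as also owning Marco Ferreira's interest in Harbor Pharma AG, giving 48% + 35% = 83%.
Chain via Cobalt Capital LLC (R2): 100% × 33% = 33% of Meridian Realty LP.
Chain via Pinebrook Services GmbH (R2): 42% × 33% = 13.86% of Meridian Realty LP.
Chain via Harbor Pharma AG (R2): 83% × 17% = 14.11% of Meridian Realty LP.
Aggregating (R3): 33% + 13.86% + 14.11% = 60.97%.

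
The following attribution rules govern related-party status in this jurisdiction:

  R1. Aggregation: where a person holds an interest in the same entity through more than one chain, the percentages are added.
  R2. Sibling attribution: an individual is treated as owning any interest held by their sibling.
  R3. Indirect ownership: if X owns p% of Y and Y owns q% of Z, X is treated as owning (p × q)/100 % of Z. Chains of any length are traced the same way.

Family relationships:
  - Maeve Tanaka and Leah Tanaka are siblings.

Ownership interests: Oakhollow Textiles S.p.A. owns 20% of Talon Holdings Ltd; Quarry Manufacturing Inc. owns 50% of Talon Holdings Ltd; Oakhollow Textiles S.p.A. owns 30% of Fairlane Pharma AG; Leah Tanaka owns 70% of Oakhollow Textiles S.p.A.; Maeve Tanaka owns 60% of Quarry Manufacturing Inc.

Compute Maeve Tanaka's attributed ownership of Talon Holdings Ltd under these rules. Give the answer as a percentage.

44%

By sibling attribution (R2), Maeve Tanaka is treated as owning Leah Tanaka's 70% interest in Oakhollow Textiles S.p.A.
Chain via Quarry Manufacturing Inc. (R3): 60% × 50% = 30% of Talon Holdings Ltd.
Chain via Oakhollow Textiles S.p.A. (R3): 70% × 20% = 14% of Talon Holdings Ltd.
Aggregating (R1): 30% + 14% = 44%.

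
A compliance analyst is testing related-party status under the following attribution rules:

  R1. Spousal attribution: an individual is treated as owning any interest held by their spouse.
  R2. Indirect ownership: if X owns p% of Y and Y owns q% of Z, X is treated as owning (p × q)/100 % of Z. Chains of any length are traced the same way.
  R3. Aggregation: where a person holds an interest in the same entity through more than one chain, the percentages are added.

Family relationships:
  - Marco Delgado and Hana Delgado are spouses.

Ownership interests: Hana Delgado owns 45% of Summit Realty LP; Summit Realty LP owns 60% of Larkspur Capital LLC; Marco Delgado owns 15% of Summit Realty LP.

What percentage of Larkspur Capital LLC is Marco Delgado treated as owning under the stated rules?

36%

By spousal attribution (R1), Marco Delgado is treated as also owning Hana Delgado's interest in Summit Realty LP, giving 15% + 45% = 60%.
Chain via Summit Realty LP (R2): 60% × 60% = 36% of Larkspur Capital LLC.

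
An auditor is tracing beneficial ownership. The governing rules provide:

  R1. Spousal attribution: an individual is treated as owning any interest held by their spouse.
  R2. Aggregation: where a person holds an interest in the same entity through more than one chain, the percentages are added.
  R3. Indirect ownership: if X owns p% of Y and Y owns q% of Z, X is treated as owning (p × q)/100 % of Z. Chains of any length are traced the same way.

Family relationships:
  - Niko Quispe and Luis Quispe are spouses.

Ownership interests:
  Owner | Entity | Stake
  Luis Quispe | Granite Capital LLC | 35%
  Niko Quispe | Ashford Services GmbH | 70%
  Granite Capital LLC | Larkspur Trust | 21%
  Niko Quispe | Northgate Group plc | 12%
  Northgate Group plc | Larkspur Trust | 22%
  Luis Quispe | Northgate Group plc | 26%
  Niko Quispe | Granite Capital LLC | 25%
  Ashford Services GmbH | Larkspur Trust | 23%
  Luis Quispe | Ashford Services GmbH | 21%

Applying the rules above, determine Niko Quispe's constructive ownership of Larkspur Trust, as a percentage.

By spousal attribution (R1), Niko Quispe is treated as also owning Luis Quispe's interest in Granite Capital LLC, giving 25% + 35% = 60%.
By spousal attribution (R1), Niko Quispe is treated as also owning Luis Quispe's interest in Ashford Services GmbH, giving 70% + 21% = 91%.
By spousal attribution (R1), Niko Quispe is treated as also owning Luis Quispe's interest in Northgate Group plc, giving 12% + 26% = 38%.
Chain via Granite Capital LLC (R3): 60% × 21% = 12.6% of Larkspur Trust.
Chain via Ashford Services GmbH (R3): 91% × 23% = 20.93% of Larkspur Trust.
Chain via Northgate Group plc (R3): 38% × 22% = 8.36% of Larkspur Trust.
Aggregating (R2): 12.6% + 20.93% + 8.36% = 41.89%.

41.89%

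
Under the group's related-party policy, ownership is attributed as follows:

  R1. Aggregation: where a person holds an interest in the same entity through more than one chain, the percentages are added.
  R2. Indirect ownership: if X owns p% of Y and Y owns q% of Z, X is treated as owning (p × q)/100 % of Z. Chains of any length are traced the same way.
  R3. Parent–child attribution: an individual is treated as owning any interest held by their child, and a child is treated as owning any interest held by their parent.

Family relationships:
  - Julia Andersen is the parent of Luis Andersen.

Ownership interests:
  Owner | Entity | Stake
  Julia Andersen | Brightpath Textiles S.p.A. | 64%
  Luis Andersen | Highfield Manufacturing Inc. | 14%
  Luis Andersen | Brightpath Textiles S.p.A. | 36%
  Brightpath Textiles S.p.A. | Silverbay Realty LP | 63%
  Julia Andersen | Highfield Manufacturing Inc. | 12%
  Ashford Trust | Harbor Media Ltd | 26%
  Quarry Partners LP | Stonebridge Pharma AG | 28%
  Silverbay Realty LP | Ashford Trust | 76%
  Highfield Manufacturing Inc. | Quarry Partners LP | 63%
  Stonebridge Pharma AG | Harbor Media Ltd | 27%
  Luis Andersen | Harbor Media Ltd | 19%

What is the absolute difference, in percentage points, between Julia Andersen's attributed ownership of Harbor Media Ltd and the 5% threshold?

By parent–child attribution (R3), Julia Andersen is treated as also owning Luis Andersen's interest in Brightpath Textiles S.p.A, giving 64% + 36% = 100%.
By parent–child attribution (R3), Julia Andersen is treated as also owning Luis Andersen's interest in Highfield Manufacturing Inc, giving 12% + 14% = 26%.
By parent–child attribution (R3), Julia Andersen is treated as owning Luis Andersen's 19% interest in Harbor Media Ltd.
Chain via Brightpath Textiles S.p.A. → Silverbay Realty LP → Ashford Trust (R2): 100% × 63% × 76% × 26% = 12.4488% of Harbor Media Ltd.
Chain via Highfield Manufacturing Inc. → Quarry Partners LP → Stonebridge Pharma AG (R2): 26% × 63% × 28% × 27% = 1.238328% of Harbor Media Ltd.
Direct interest in Harbor Media Ltd: 19%.
Aggregating (R1): 12.4488% + 1.238328% + 19% = 32.687128%.
32.687128% exceeds the 5% threshold by 27.687128 percentage points.

27.687128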